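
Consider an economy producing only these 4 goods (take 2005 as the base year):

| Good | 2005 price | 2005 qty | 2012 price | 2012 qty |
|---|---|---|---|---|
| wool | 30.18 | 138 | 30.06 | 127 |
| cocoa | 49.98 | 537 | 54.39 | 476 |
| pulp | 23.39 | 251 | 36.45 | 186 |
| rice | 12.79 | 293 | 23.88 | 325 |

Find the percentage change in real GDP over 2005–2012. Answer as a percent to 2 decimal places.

-11.06%

Real GDP 2005 = Nominal GDP 2005 = 30.18·138 + 49.98·537 + 23.39·251 + 12.79·293 = 40622.46.
Real GDP 2012 (at 2005 prices) = 30.18·127 + 49.98·476 + 23.39·186 + 12.79·325 = 36130.63.
Real growth = 36130.63/40622.46 − 1 = -0.1106.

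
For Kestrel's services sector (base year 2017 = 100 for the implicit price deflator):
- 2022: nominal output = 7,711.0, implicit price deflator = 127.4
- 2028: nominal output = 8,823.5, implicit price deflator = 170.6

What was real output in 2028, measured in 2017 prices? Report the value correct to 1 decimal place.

Real output = Nominal / (implicit price deflator/100) = 8823.5 / 1.706 = 5172.04.

5,172.0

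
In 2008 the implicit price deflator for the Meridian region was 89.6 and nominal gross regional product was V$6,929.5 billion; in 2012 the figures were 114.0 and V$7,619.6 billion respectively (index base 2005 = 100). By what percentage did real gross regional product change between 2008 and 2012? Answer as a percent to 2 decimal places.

-13.58%

Real gross regional product 2008 = 6929.5 / 0.896 = 7733.82.
Real gross regional product 2012 = 7619.6 / 1.140 = 6683.86.
Real growth = 6683.86 / 7733.82 − 1 = -0.1358.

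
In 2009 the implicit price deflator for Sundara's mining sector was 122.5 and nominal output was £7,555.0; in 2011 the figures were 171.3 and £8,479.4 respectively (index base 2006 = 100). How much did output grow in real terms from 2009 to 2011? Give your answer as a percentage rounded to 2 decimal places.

-19.74%

Deflate each year: 2009 → 7555.0/1.225 = 6167.35; 2011 → 8479.4/1.713 = 4950.03.
So real output changed by 4950.03/6167.35 − 1 = -0.1974, i.e. -19.74%.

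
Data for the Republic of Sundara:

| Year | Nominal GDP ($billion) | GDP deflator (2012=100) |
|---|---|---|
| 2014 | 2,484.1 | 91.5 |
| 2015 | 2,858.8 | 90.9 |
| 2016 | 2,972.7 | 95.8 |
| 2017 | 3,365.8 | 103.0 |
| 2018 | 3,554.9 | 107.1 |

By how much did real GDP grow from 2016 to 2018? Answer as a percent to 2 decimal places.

6.97%

Real GDP 2016 = 2972.7/0.958 = 3103.03.
Real GDP 2018 = 3554.9/1.071 = 3319.23.
Change = 3319.23/3103.03 − 1 = 0.0697.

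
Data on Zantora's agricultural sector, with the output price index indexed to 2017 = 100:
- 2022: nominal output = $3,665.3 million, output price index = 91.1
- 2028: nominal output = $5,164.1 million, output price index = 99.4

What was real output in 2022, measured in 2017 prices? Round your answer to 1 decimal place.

Real output = Nominal / (output price index/100) = 3665.3 / 0.911 = 4023.38.

$4,023.4 million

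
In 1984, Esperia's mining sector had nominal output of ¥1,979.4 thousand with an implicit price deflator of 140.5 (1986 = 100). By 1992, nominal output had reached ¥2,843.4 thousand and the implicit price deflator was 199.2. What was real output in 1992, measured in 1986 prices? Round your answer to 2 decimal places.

¥1,427.41 thousand

Real output = Nominal / (implicit price deflator/100) = 2843.4 / 1.992 = 1427.41.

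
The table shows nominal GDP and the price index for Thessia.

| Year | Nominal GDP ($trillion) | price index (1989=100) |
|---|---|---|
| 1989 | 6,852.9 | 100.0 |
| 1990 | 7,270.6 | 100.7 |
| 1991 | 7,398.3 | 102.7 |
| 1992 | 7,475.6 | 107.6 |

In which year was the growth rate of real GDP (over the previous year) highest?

1990

1990: real = 7270.6/1.007 = 7220.06; growth vs 1989 (6852.90) = 5.36%.
1991: real = 7398.3/1.027 = 7203.80; growth vs 1990 (7220.06) = -0.23%.
1992: real = 7475.6/1.076 = 6947.58; growth vs 1991 (7203.80) = -3.56%.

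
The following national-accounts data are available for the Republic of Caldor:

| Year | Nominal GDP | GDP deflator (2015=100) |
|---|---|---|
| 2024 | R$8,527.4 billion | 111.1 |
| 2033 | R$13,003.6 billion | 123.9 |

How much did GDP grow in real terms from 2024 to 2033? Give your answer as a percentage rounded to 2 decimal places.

Deflate each year: 2024 → 8527.4/1.111 = 7675.43; 2033 → 13003.6/1.239 = 10495.24.
So real GDP changed by 10495.24/7675.43 − 1 = 0.3674, i.e. 36.74%.

36.74%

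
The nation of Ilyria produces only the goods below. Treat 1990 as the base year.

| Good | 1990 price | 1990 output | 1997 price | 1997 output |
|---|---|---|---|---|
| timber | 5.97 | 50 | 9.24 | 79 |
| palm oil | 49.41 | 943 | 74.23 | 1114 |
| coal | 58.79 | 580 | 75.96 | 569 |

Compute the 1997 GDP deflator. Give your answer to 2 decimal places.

142.35

Nominal GDP 1997 = 9.24·79 + 74.23·1114 + 75.96·569 = 126643.42.
Real GDP 1997 (at 1990 prices) = 5.97·79 + 49.41·1114 + 58.79·569 = 88965.88.
Deflator = Nominal/Real × 100 = 126643.42/88965.88 × 100 = 142.351.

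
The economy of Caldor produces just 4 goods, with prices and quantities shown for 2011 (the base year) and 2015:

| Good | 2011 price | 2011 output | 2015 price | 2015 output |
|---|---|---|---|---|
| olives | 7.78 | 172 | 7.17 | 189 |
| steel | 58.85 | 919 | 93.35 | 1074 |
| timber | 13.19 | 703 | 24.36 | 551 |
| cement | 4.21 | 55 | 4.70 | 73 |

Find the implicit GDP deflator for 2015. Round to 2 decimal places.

Nominal GDP 2015 = 7.17·189 + 93.35·1074 + 24.36·551 + 4.70·73 = 115378.49.
Real GDP 2015 (at 2011 prices) = 7.78·189 + 58.85·1074 + 13.19·551 + 4.21·73 = 72250.34.
Deflator = Nominal/Real × 100 = 115378.49/72250.34 × 100 = 159.693.

159.69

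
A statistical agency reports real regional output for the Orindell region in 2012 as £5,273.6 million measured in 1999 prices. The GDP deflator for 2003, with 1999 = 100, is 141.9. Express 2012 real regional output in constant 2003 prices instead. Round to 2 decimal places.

£7,483.24 million

Real regional output in 2003 prices = Real regional output in 1999 prices × (P_2003/P_1999) = 5273.6 × 1.419 = 7483.24.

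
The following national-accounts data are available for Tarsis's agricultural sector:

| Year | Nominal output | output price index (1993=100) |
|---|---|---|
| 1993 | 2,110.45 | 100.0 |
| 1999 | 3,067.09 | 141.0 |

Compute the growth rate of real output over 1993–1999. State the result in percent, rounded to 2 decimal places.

Deflate each year: 1993 → 2110.45/1.000 = 2110.45; 1999 → 3067.09/1.410 = 2175.24.
So real output changed by 2175.24/2110.45 − 1 = 0.0307, i.e. 3.07%.

3.07%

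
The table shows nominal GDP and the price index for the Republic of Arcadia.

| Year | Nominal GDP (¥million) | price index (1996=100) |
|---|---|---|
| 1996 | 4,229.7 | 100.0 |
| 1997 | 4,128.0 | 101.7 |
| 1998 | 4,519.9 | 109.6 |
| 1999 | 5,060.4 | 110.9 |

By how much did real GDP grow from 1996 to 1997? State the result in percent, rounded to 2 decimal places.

Real GDP 1996 = 4229.7/1.000 = 4229.70.
Real GDP 1997 = 4128.0/1.017 = 4059.00.
Change = 4059.00/4229.70 − 1 = -0.0404.

-4.04%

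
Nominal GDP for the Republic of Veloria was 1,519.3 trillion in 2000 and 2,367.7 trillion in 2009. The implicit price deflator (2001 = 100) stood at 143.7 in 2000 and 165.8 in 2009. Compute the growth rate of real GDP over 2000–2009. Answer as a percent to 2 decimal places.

Deflate each year: 2000 → 1519.3/1.437 = 1057.27; 2009 → 2367.7/1.658 = 1428.05.
So real GDP changed by 1428.05/1057.27 − 1 = 0.3507, i.e. 35.07%.

35.07%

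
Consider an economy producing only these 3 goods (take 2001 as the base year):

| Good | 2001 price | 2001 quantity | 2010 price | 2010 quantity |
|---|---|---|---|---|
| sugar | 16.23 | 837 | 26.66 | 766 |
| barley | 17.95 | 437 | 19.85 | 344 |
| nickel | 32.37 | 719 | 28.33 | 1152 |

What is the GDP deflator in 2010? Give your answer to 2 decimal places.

Nominal GDP 2010 = 26.66·766 + 19.85·344 + 28.33·1152 = 59886.12.
Real GDP 2010 (at 2001 prices) = 16.23·766 + 17.95·344 + 32.37·1152 = 55897.22.
Deflator = Nominal/Real × 100 = 59886.12/55897.22 × 100 = 107.136.

107.14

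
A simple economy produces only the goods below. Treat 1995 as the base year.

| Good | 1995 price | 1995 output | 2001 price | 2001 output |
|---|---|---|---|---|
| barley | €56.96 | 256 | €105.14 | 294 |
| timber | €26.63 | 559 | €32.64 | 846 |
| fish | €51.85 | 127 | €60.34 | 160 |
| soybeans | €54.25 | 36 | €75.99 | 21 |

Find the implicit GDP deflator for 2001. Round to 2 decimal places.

143.24

Nominal GDP 2001 = 105.14·294 + 32.64·846 + 60.34·160 + 75.99·21 = 69774.79.
Real GDP 2001 (at 1995 prices) = 56.96·294 + 26.63·846 + 51.85·160 + 54.25·21 = 48710.47.
Deflator = Nominal/Real × 100 = 69774.79/48710.47 × 100 = 143.244.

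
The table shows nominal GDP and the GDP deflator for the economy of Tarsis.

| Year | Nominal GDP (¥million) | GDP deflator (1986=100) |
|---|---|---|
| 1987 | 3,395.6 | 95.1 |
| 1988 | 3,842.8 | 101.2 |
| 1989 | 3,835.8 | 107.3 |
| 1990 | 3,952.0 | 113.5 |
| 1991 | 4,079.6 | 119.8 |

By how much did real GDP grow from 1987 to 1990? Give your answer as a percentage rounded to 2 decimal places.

Real GDP 1987 = 3395.6/0.951 = 3570.56.
Real GDP 1990 = 3952.0/1.135 = 3481.94.
Change = 3481.94/3570.56 − 1 = -0.0248.

-2.48%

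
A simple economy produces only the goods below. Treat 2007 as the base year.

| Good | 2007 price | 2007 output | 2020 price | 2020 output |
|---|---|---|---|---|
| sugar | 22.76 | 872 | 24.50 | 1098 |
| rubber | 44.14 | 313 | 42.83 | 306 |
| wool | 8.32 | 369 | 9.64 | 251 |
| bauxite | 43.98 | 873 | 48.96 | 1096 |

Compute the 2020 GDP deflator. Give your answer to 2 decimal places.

Nominal GDP 2020 = 24.50·1098 + 42.83·306 + 9.64·251 + 48.96·1096 = 96086.78.
Real GDP 2020 (at 2007 prices) = 22.76·1098 + 44.14·306 + 8.32·251 + 43.98·1096 = 88787.72.
Deflator = Nominal/Real × 100 = 96086.78/88787.72 × 100 = 108.221.

108.22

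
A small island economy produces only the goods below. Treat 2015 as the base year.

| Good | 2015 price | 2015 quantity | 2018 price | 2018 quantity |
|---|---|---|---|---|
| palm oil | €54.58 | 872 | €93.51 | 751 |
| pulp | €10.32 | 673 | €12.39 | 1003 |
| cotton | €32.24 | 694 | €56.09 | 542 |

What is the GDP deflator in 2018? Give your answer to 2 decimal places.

Nominal GDP 2018 = 93.51·751 + 12.39·1003 + 56.09·542 = 113053.96.
Real GDP 2018 (at 2015 prices) = 54.58·751 + 10.32·1003 + 32.24·542 = 68814.62.
Deflator = Nominal/Real × 100 = 113053.96/68814.62 × 100 = 164.288.

164.29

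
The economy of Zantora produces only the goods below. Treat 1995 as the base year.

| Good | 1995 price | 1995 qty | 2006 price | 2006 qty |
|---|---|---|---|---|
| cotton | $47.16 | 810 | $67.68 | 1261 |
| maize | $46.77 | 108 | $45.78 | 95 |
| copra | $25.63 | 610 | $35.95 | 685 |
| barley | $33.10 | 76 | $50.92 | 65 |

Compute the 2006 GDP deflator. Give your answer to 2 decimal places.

140.67

Nominal GDP 2006 = 67.68·1261 + 45.78·95 + 35.95·685 + 50.92·65 = 117629.13.
Real GDP 2006 (at 1995 prices) = 47.16·1261 + 46.77·95 + 25.63·685 + 33.10·65 = 83619.96.
Deflator = Nominal/Real × 100 = 117629.13/83619.96 × 100 = 140.671.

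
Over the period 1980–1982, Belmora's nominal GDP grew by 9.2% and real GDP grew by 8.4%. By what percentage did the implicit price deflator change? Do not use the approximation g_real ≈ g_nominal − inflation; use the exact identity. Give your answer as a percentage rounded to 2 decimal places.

(1 + g_nom) = (1 + g_real)(1 + π), so π = 1.0920 / 1.0840 − 1 = 0.00738.

0.74%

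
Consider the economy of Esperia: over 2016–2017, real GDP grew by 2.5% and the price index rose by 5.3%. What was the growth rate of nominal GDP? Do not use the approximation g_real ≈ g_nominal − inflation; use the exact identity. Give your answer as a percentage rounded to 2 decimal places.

(1 + g_nom) = (1 + g_real)(1 + π) = 1.0250 × 1.0530 = 1.07933.

7.93%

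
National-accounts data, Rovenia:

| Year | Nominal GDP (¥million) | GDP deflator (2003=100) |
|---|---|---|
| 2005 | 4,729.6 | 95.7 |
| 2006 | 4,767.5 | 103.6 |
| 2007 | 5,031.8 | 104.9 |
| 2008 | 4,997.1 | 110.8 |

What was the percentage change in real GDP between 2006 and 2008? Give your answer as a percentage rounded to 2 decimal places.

-2.00%

Real GDP 2006 = 4767.5/1.036 = 4601.83.
Real GDP 2008 = 4997.1/1.108 = 4510.02.
Change = 4510.02/4601.83 − 1 = -0.0200.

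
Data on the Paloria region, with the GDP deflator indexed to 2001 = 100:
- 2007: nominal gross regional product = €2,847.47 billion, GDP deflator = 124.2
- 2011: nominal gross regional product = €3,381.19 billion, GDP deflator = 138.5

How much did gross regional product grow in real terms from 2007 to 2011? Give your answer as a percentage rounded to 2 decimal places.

6.48%

Deflate each year: 2007 → 2847.47/1.242 = 2292.65; 2011 → 3381.19/1.385 = 2441.29.
So real gross regional product changed by 2441.29/2292.65 − 1 = 0.0648, i.e. 6.48%.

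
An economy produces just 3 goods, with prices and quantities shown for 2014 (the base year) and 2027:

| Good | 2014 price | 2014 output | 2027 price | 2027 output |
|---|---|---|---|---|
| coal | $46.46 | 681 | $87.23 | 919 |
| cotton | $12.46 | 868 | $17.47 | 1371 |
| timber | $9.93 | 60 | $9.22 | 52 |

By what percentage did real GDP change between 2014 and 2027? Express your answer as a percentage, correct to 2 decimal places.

40.06%

Real GDP 2014 = Nominal GDP 2014 = 46.46·681 + 12.46·868 + 9.93·60 = 43050.34.
Real GDP 2027 (at 2014 prices) = 46.46·919 + 12.46·1371 + 9.93·52 = 60295.76.
Real growth = 60295.76/43050.34 − 1 = 0.4006.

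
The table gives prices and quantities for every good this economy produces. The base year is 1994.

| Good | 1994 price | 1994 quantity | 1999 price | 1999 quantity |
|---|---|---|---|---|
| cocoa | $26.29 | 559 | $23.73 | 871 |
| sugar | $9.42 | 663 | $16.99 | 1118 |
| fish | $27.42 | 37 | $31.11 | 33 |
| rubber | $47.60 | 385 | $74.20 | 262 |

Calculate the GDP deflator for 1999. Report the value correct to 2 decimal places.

128.47

Nominal GDP 1999 = 23.73·871 + 16.99·1118 + 31.11·33 + 74.20·262 = 60130.68.
Real GDP 1999 (at 1994 prices) = 26.29·871 + 9.42·1118 + 27.42·33 + 47.60·262 = 46806.21.
Deflator = Nominal/Real × 100 = 60130.68/46806.21 × 100 = 128.467.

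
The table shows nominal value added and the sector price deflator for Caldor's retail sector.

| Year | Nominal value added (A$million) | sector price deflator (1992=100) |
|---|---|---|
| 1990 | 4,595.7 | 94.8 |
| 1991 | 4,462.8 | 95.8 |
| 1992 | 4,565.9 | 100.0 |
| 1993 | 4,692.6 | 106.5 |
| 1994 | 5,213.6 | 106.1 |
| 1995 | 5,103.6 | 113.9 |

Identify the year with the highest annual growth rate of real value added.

1994

1991: real = 4462.8/0.958 = 4658.46; growth vs 1990 (4847.78) = -3.91%.
1992: real = 4565.9/1.000 = 4565.90; growth vs 1991 (4658.46) = -1.99%.
1993: real = 4692.6/1.065 = 4406.20; growth vs 1992 (4565.90) = -3.50%.
1994: real = 5213.6/1.061 = 4913.85; growth vs 1993 (4406.20) = 11.52%.
1995: real = 5103.6/1.139 = 4480.77; growth vs 1994 (4913.85) = -8.81%.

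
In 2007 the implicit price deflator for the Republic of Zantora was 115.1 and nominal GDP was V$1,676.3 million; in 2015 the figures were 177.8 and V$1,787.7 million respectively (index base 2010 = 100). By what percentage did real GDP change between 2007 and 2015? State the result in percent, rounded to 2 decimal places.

-30.96%

Deflate each year: 2007 → 1676.3/1.151 = 1456.39; 2015 → 1787.7/1.778 = 1005.46.
So real GDP changed by 1005.46/1456.39 − 1 = -0.3096, i.e. -30.96%.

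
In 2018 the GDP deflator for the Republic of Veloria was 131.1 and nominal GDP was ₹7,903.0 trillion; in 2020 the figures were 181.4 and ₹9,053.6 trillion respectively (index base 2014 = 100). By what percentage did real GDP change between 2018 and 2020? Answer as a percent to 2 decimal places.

-17.21%

Real GDP 2018 = 7903.0 / 1.311 = 6028.22.
Real GDP 2020 = 9053.6 / 1.814 = 4990.96.
Real growth = 4990.96 / 6028.22 − 1 = -0.1721.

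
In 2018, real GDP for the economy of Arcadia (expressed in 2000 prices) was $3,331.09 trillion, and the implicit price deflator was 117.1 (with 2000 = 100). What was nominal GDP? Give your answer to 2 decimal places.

$3,900.71 trillion

Nominal GDP = Real × (implicit price deflator/100) = 3331.09 × 1.171 = 3900.71.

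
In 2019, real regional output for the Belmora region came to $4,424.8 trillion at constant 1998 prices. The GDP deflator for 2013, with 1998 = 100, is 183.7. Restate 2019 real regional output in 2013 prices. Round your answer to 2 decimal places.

$8,128.36 trillion

Real regional output in 2013 prices = Real regional output in 1998 prices × (P_2013/P_1998) = 4424.8 × 1.837 = 8128.36.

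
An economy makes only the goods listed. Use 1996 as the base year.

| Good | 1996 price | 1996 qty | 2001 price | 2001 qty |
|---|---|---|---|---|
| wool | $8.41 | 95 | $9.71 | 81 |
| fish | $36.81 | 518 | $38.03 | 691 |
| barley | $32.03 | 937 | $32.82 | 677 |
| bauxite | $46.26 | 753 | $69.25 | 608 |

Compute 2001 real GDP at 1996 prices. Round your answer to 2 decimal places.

$75927.31

Real GDP 2001 = Σ (p_1996 × q_2001) = 8.41·81 + 36.81·691 + 32.03·677 + 46.26·608 = 75927.31.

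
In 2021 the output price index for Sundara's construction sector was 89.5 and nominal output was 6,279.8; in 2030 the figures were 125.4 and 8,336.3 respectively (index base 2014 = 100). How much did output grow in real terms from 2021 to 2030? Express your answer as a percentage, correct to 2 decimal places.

Deflate each year: 2021 → 6279.8/0.895 = 7016.54; 2030 → 8336.3/1.254 = 6647.77.
So real output changed by 6647.77/7016.54 − 1 = -0.0526, i.e. -5.26%.

-5.26%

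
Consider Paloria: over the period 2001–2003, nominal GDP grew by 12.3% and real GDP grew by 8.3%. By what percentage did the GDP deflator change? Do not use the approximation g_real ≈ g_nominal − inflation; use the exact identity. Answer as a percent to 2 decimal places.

3.69%

(1 + g_nom) = (1 + g_real)(1 + π), so π = 1.1230 / 1.0830 − 1 = 0.03693.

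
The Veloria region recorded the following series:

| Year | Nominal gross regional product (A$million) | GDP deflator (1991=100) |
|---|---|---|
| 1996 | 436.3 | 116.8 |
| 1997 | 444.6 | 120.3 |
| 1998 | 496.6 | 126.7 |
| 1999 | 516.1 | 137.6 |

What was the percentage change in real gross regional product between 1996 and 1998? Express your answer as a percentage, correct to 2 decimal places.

4.93%

Real gross regional product 1996 = 436.3/1.168 = 373.54.
Real gross regional product 1998 = 496.6/1.267 = 391.95.
Change = 391.95/373.54 − 1 = 0.0493.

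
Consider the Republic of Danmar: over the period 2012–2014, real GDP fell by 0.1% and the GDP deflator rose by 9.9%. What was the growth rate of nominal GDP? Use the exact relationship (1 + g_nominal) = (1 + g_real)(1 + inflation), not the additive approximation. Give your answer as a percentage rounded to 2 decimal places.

(1 + g_nom) = (1 + g_real)(1 + π) = 0.9990 × 1.0990 = 1.09790.

9.79%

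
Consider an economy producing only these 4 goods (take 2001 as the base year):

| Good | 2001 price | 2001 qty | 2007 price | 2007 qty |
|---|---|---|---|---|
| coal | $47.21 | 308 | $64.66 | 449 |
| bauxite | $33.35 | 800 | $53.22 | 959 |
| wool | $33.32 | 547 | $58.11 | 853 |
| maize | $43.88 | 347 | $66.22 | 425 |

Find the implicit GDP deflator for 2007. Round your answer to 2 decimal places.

Nominal GDP 2007 = 64.66·449 + 53.22·959 + 58.11·853 + 66.22·425 = 157781.65.
Real GDP 2007 (at 2001 prices) = 47.21·449 + 33.35·959 + 33.32·853 + 43.88·425 = 100250.90.
Deflator = Nominal/Real × 100 = 157781.65/100250.90 × 100 = 157.387.

157.39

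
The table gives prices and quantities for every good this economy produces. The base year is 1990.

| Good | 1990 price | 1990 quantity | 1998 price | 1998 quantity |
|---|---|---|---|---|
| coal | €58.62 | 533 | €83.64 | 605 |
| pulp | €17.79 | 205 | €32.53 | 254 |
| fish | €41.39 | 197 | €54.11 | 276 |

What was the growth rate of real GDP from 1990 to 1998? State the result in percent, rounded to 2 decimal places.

Real GDP 1990 = Nominal GDP 1990 = 58.62·533 + 17.79·205 + 41.39·197 = 43045.24.
Real GDP 1998 (at 1990 prices) = 58.62·605 + 17.79·254 + 41.39·276 = 51407.40.
Real growth = 51407.40/43045.24 − 1 = 0.1943.

19.43%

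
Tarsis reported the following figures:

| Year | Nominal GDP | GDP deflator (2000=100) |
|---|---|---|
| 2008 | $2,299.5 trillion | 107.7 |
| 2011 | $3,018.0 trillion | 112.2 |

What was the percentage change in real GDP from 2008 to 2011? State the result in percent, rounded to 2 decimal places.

25.98%

Deflate each year: 2008 → 2299.5/1.077 = 2135.10; 2011 → 3018.0/1.122 = 2689.84.
So real GDP changed by 2689.84/2135.10 − 1 = 0.2598, i.e. 25.98%.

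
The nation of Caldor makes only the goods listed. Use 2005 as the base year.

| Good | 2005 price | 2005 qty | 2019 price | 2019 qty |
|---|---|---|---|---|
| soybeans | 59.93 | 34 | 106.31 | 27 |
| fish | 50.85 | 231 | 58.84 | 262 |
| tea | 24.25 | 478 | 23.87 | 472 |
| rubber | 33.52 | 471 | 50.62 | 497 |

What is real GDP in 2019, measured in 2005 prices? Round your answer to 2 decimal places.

43046.25

Real GDP 2019 = Σ (p_2005 × q_2019) = 59.93·27 + 50.85·262 + 24.25·472 + 33.52·497 = 43046.25.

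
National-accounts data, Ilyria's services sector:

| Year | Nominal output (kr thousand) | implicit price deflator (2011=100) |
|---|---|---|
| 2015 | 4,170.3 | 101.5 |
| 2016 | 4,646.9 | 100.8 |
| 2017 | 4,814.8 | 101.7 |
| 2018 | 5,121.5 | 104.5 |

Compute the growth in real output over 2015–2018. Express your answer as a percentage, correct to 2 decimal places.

19.28%

Real output 2015 = 4170.3/1.015 = 4108.67.
Real output 2018 = 5121.5/1.045 = 4900.96.
Change = 4900.96/4108.67 − 1 = 0.1928.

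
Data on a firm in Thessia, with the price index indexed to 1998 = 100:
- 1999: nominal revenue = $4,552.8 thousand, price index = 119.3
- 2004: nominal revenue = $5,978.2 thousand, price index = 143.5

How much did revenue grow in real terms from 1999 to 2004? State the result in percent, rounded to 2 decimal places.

9.16%

Deflate each year: 1999 → 4552.8/1.193 = 3816.26; 2004 → 5978.2/1.435 = 4165.99.
So real revenue changed by 4165.99/3816.26 − 1 = 0.0916, i.e. 9.16%.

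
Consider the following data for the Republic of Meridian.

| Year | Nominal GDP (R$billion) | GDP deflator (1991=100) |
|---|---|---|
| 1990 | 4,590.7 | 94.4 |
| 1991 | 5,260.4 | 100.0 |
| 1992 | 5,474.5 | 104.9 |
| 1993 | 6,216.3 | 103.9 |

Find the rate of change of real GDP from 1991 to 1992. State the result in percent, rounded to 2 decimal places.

Real GDP 1991 = 5260.4/1.000 = 5260.40.
Real GDP 1992 = 5474.5/1.049 = 5218.78.
Change = 5218.78/5260.40 − 1 = -0.0079.

-0.79%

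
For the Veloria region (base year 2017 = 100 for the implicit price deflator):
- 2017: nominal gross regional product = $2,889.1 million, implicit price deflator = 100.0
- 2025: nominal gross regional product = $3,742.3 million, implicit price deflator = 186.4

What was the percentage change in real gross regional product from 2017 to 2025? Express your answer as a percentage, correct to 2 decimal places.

Real gross regional product 2017 = 2889.1 / 1.000 = 2889.10.
Real gross regional product 2025 = 3742.3 / 1.864 = 2007.67.
Real growth = 2007.67 / 2889.10 − 1 = -0.3051.

-30.51%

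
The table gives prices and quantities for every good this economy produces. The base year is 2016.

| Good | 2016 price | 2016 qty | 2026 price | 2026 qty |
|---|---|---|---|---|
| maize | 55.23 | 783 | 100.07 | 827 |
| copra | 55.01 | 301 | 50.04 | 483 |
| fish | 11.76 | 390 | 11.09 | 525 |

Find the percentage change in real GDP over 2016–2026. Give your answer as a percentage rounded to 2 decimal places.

Real GDP 2016 = Nominal GDP 2016 = 55.23·783 + 55.01·301 + 11.76·390 = 64389.50.
Real GDP 2026 (at 2016 prices) = 55.23·827 + 55.01·483 + 11.76·525 = 78419.04.
Real growth = 78419.04/64389.50 − 1 = 0.2179.

21.79%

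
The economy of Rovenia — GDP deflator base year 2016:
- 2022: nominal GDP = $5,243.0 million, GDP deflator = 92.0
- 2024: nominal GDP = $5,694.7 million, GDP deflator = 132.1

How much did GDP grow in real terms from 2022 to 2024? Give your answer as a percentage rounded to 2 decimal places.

Real GDP 2022 = 5243.0 / 0.920 = 5698.91.
Real GDP 2024 = 5694.7 / 1.321 = 4310.90.
Real growth = 4310.90 / 5698.91 − 1 = -0.2436.

-24.36%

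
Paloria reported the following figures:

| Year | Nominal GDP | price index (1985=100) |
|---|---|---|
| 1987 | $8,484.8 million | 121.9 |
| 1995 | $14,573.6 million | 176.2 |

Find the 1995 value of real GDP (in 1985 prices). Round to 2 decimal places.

Real GDP = Nominal / (price index/100) = 14573.6 / 1.762 = 8271.06.

$8,271.06 million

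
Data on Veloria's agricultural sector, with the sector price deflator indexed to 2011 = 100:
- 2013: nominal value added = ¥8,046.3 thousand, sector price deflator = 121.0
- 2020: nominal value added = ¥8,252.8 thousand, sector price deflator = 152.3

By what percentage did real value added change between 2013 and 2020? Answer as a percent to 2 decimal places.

Real value added 2013 = 8046.3 / 1.210 = 6649.83.
Real value added 2020 = 8252.8 / 1.523 = 5418.78.
Real growth = 5418.78 / 6649.83 − 1 = -0.1851.

-18.51%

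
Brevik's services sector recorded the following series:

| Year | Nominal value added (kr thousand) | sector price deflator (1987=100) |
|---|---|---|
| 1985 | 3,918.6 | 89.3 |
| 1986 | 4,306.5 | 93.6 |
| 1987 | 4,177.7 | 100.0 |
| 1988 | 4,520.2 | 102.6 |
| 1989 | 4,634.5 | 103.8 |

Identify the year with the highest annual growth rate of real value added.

1988

1986: real = 4306.5/0.936 = 4600.96; growth vs 1985 (4388.13) = 4.85%.
1987: real = 4177.7/1.000 = 4177.70; growth vs 1986 (4600.96) = -9.20%.
1988: real = 4520.2/1.026 = 4405.65; growth vs 1987 (4177.70) = 5.46%.
1989: real = 4634.5/1.038 = 4464.84; growth vs 1988 (4405.65) = 1.34%.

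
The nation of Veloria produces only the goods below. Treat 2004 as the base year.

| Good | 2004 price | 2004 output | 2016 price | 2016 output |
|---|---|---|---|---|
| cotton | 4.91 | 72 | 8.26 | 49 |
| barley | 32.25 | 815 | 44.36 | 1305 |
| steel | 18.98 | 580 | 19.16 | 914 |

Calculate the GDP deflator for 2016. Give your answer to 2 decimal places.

127.03

Nominal GDP 2016 = 8.26·49 + 44.36·1305 + 19.16·914 = 75806.78.
Real GDP 2016 (at 2004 prices) = 4.91·49 + 32.25·1305 + 18.98·914 = 59674.56.
Deflator = Nominal/Real × 100 = 75806.78/59674.56 × 100 = 127.034.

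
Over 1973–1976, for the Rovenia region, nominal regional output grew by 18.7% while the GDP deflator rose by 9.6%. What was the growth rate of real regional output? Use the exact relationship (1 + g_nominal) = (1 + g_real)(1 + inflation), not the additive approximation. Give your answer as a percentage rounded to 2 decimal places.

(1 + g_nom) = (1 + g_real)(1 + π), so g_real = 1.1870 / 1.0960 − 1 = 0.08303.

8.30%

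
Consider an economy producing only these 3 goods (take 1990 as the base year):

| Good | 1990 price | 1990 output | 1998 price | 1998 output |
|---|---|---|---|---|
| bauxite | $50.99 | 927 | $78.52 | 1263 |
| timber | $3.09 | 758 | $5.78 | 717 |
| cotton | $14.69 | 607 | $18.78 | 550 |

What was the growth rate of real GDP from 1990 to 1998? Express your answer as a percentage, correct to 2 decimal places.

27.63%

Real GDP 1990 = Nominal GDP 1990 = 50.99·927 + 3.09·758 + 14.69·607 = 58526.78.
Real GDP 1998 (at 1990 prices) = 50.99·1263 + 3.09·717 + 14.69·550 = 74695.40.
Real growth = 74695.40/58526.78 − 1 = 0.2763.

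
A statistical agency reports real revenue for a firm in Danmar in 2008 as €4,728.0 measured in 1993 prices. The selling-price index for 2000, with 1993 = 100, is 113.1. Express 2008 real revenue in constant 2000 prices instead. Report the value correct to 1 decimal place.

Real revenue in 2000 prices = Real revenue in 1993 prices × (P_2000/P_1993) = 4728.0 × 1.131 = 5347.37.

€5,347.4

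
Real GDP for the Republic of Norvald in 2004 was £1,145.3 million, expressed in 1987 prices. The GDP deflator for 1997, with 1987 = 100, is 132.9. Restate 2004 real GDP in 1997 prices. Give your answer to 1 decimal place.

£1,522.1 million

Real GDP in 1997 prices = Real GDP in 1987 prices × (P_1997/P_1987) = 1145.3 × 1.329 = 1522.10.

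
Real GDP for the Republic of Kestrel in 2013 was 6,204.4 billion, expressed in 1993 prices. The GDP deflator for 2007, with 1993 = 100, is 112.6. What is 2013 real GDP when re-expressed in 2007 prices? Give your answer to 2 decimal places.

Real GDP in 2007 prices = Real GDP in 1993 prices × (P_2007/P_1993) = 6204.4 × 1.126 = 6986.15.

6,986.15 billion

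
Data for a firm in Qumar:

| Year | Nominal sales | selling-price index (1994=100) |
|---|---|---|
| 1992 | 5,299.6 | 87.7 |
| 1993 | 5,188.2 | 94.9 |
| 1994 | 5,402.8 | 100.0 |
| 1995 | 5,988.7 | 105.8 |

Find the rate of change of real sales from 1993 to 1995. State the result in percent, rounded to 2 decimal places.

3.54%

Real sales 1993 = 5188.2/0.949 = 5467.02.
Real sales 1995 = 5988.7/1.058 = 5660.40.
Change = 5660.40/5467.02 − 1 = 0.0354.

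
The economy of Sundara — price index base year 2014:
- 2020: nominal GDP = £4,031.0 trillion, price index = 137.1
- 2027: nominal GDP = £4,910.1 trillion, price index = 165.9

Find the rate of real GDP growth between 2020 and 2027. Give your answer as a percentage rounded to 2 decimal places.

Deflate each year: 2020 → 4031.0/1.371 = 2940.19; 2027 → 4910.1/1.659 = 2959.67.
So real GDP changed by 2959.67/2940.19 − 1 = 0.0066, i.e. 0.66%.

0.66%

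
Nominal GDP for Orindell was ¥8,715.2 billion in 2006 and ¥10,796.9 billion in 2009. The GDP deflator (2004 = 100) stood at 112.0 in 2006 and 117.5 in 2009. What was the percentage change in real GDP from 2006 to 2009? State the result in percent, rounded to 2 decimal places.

18.09%

Real GDP 2006 = 8715.2 / 1.120 = 7781.43.
Real GDP 2009 = 10796.9 / 1.175 = 9188.85.
Real growth = 9188.85 / 7781.43 − 1 = 0.1809.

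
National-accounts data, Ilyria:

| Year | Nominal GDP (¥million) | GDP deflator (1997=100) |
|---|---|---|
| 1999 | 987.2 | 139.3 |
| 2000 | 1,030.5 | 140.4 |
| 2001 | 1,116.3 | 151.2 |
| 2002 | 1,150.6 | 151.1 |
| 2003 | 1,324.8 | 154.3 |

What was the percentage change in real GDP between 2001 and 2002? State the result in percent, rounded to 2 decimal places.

3.14%

Real GDP 2001 = 1116.3/1.512 = 738.29.
Real GDP 2002 = 1150.6/1.511 = 761.48.
Change = 761.48/738.29 − 1 = 0.0314.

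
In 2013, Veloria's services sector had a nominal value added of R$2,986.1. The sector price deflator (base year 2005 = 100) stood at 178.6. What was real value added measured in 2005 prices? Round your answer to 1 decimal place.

R$1,671.9

Real value added = Nominal / (sector price deflator/100) = 2986.1 / 1.786 = 1671.95.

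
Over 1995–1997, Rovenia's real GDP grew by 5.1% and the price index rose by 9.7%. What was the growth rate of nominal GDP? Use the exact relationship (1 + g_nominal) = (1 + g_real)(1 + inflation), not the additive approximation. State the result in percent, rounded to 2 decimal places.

(1 + g_nom) = (1 + g_real)(1 + π) = 1.0510 × 1.0970 = 1.15295.

15.29%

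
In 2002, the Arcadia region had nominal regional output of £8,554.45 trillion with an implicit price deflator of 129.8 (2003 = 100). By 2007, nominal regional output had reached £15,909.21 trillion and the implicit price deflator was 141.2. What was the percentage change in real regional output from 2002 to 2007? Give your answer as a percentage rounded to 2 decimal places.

Real regional output 2002 = 8554.45 / 1.298 = 6590.49.
Real regional output 2007 = 15909.21 / 1.412 = 11267.15.
Real growth = 11267.15 / 6590.49 − 1 = 0.7096.

70.96%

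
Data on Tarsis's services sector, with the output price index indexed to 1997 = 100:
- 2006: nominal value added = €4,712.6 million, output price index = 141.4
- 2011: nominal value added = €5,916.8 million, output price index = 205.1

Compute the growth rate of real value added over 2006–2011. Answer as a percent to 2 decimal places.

-13.44%

Deflate each year: 2006 → 4712.6/1.414 = 3332.81; 2011 → 5916.8/2.051 = 2884.84.
So real value added changed by 2884.84/3332.81 − 1 = -0.1344, i.e. -13.44%.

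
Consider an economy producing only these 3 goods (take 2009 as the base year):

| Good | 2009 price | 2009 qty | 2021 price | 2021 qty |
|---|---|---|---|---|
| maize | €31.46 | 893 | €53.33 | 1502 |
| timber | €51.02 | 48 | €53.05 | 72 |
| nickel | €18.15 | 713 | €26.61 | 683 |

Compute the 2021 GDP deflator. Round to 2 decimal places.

161.23

Nominal GDP 2021 = 53.33·1502 + 53.05·72 + 26.61·683 = 102095.89.
Real GDP 2021 (at 2009 prices) = 31.46·1502 + 51.02·72 + 18.15·683 = 63322.81.
Deflator = Nominal/Real × 100 = 102095.89/63322.81 × 100 = 161.231.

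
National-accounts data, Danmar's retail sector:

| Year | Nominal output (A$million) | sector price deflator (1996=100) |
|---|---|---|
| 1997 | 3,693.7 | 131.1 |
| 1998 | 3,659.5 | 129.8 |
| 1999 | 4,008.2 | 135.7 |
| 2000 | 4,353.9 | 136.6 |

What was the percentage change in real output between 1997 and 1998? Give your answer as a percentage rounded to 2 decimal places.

0.07%

Real output 1997 = 3693.7/1.311 = 2817.47.
Real output 1998 = 3659.5/1.298 = 2819.34.
Change = 2819.34/2817.47 − 1 = 0.0007.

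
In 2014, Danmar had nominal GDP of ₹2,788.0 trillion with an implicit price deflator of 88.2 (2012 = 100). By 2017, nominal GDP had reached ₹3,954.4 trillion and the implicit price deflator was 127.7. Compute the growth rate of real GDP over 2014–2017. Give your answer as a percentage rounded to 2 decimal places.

Deflate each year: 2014 → 2788.0/0.882 = 3161.00; 2017 → 3954.4/1.277 = 3096.63.
So real GDP changed by 3096.63/3161.00 − 1 = -0.0204, i.e. -2.04%.

-2.04%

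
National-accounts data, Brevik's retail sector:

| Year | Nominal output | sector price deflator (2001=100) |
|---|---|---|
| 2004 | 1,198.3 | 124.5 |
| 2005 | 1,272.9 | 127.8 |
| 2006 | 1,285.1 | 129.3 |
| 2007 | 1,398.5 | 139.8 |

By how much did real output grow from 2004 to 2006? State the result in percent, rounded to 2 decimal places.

3.26%

Real output 2004 = 1198.3/1.245 = 962.49.
Real output 2006 = 1285.1/1.293 = 993.89.
Change = 993.89/962.49 − 1 = 0.0326.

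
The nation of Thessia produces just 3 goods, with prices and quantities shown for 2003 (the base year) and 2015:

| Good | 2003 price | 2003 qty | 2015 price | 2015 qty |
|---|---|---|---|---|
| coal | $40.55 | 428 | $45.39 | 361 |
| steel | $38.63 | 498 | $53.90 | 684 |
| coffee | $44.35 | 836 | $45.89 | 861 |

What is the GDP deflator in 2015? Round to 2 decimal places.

117.06

Nominal GDP 2015 = 45.39·361 + 53.90·684 + 45.89·861 = 92764.68.
Real GDP 2015 (at 2003 prices) = 40.55·361 + 38.63·684 + 44.35·861 = 79246.82.
Deflator = Nominal/Real × 100 = 92764.68/79246.82 × 100 = 117.058.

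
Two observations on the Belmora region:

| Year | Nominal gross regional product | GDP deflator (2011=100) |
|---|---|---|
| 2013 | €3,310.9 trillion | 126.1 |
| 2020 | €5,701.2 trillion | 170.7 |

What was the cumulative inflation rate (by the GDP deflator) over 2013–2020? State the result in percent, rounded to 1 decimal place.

35.4%

Price-level change = 170.7 / 126.1 − 1 = 0.3537.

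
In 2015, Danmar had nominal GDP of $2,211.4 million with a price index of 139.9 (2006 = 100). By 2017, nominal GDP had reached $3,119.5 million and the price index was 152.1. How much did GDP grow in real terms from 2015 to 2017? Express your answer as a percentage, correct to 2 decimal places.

Real GDP 2015 = 2211.4 / 1.399 = 1580.70.
Real GDP 2017 = 3119.5 / 1.521 = 2050.95.
Real growth = 2050.95 / 1580.70 − 1 = 0.2975.

29.75%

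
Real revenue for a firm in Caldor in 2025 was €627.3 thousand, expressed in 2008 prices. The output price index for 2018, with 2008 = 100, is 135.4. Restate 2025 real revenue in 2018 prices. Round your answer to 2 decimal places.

Real revenue in 2018 prices = Real revenue in 2008 prices × (P_2018/P_2008) = 627.3 × 1.354 = 849.36.

€849.36 thousand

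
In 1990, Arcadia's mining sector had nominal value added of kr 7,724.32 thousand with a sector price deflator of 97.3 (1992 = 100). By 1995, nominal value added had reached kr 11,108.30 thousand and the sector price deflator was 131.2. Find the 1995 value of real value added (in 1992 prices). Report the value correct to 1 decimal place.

kr 8,466.7 thousand

Real value added = Nominal / (sector price deflator/100) = 11108.30 / 1.312 = 8466.69.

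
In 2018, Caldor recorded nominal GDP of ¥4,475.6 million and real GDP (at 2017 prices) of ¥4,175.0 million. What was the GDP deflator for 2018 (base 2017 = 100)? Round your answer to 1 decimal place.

GDP deflator = (Nominal / Real) × 100 = 4475.6 / 4175.0 × 100 = 107.20.

107.2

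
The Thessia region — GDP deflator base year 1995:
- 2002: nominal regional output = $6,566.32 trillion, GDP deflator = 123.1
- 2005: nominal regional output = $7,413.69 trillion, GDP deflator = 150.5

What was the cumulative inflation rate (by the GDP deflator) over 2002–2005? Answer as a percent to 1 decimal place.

Price-level change = 150.5 / 123.1 − 1 = 0.2226.

22.3%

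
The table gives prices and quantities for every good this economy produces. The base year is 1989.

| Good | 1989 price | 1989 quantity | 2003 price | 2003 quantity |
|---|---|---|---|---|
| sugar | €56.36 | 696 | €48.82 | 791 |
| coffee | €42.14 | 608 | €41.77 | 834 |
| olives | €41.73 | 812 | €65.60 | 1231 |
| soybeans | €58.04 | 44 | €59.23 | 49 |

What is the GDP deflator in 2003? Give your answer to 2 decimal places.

Nominal GDP 2003 = 48.82·791 + 41.77·834 + 65.60·1231 + 59.23·49 = 157108.67.
Real GDP 2003 (at 1989 prices) = 56.36·791 + 42.14·834 + 41.73·1231 + 58.04·49 = 133939.11.
Deflator = Nominal/Real × 100 = 157108.67/133939.11 × 100 = 117.299.

117.30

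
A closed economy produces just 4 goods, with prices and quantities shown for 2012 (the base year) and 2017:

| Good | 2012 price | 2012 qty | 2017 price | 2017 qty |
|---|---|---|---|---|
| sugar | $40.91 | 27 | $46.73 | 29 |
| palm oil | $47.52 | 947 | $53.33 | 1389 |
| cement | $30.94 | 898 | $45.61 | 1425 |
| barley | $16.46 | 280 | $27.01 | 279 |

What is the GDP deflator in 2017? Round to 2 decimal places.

Nominal GDP 2017 = 46.73·29 + 53.33·1389 + 45.61·1425 + 27.01·279 = 147960.58.
Real GDP 2017 (at 2012 prices) = 40.91·29 + 47.52·1389 + 30.94·1425 + 16.46·279 = 115873.51.
Deflator = Nominal/Real × 100 = 147960.58/115873.51 × 100 = 127.691.

127.69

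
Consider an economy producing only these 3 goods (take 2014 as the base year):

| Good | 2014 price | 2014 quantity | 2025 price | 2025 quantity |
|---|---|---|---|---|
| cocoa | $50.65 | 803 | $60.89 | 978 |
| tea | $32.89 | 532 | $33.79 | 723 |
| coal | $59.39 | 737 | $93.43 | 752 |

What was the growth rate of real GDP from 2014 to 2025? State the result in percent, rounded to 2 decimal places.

15.73%

Real GDP 2014 = Nominal GDP 2014 = 50.65·803 + 32.89·532 + 59.39·737 = 101939.86.
Real GDP 2025 (at 2014 prices) = 50.65·978 + 32.89·723 + 59.39·752 = 117976.45.
Real growth = 117976.45/101939.86 − 1 = 0.1573.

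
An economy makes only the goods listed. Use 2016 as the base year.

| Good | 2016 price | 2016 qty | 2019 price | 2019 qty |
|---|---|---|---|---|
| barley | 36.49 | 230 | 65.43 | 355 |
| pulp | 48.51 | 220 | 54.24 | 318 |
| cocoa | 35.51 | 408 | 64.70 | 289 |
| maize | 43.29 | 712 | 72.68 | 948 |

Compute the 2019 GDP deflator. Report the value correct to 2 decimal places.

Nominal GDP 2019 = 65.43·355 + 54.24·318 + 64.70·289 + 72.68·948 = 128074.91.
Real GDP 2019 (at 2016 prices) = 36.49·355 + 48.51·318 + 35.51·289 + 43.29·948 = 79681.44.
Deflator = Nominal/Real × 100 = 128074.91/79681.44 × 100 = 160.734.

160.73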